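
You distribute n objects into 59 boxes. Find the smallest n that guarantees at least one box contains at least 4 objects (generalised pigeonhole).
n = (4 − 1)·59 + 1 = 178

By the generalised pigeonhole principle, to guarantee some box contains ≥ r objects we need more than (r − 1) · k objects total. Threshold: n = (r − 1) · k + 1. With r = 4 and k = 59: n = 3 · 59 + 1 = 177 + 1 = 178. For n = 177 = 3 · 59, we can put exactly 3 objects in every box, avoiding 4 in any single one — so 178 is tight.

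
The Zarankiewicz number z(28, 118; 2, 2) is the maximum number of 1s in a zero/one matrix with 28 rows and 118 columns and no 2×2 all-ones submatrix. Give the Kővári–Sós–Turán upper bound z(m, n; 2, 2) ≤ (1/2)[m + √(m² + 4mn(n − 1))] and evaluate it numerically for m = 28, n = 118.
z(28, 118; 2, 2) ≤ (1/2)[28 + √(28² + 4·28·118·117)] = (1/2)[28 + √1547056] = 635.9035

Kővári–Sós–Turán: let r_1, ..., r_28 be the row sums and z = Σ r_i the total number of 1s. Each pair of columns can share at most one row with both entries 1 (else a 2×2 all-ones block appears), so Σ_i C(r_i, 2) ≤ C(118, 2) = 6903. By convexity Σ_i C(r_i, 2) ≥ 28·C(z/28, 2) = z(z − 28)/(2·28), giving z² − 28z − 28·118·117 ≤ 0 and hence z ≤ (1/2)[28 + √(784 + 4·386568)] = (1/2)[28 + √1547056] ≈ (1/2)(28 + 1243.8071) = 635.9035.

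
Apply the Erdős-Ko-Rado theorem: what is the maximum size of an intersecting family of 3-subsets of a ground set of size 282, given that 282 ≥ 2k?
max |F| = C(281, 2) = 39340

The Erdős-Ko-Rado theorem states: for n ≥ 2k, an intersecting family of k-subsets of an n-element set has size at most C(n − 1, k − 1), with equality for 'star' families {A ⊆ [n] : |A| = k, i ∈ A} (fix an element i). For n = 282, k = 3: C(281, 2) = 39340.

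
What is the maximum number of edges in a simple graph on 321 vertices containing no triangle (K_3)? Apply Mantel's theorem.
ex(321, K_3) = ⌊321^2/4⌋ = 25760

Mantel (1907): a triangle-free graph on n vertices has at most ⌊n^2/4⌋ edges, with equality for the complete bipartite graph K_{⌊n/2⌋, ⌈n/2⌉}. For n = 321: ⌊321^2/4⌋ = ⌊103041/4⌋ = 25760. The extremal graph is K_{160, 161}, which has 160·161 = 25760 edges.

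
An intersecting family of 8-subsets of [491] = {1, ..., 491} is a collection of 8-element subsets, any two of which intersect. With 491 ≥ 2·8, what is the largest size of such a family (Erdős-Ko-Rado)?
max |F| = C(490, 7) = 1288981117753560

The Erdős-Ko-Rado theorem states: for n ≥ 2k, an intersecting family of k-subsets of an n-element set has size at most C(n − 1, k − 1), with equality for 'star' families {A ⊆ [n] : |A| = k, i ∈ A} (fix an element i). For n = 491, k = 8: C(490, 7) = 1288981117753560.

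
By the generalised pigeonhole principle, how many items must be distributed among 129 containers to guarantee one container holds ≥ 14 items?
n = (14 − 1)·129 + 1 = 1678

By the generalised pigeonhole principle, to guarantee some box contains ≥ r objects we need more than (r − 1) · k objects total. Threshold: n = (r − 1) · k + 1. With r = 14 and k = 129: n = 13 · 129 + 1 = 1677 + 1 = 1678. For n = 1677 = 13 · 129, we can put exactly 13 objects in every box, avoiding 14 in any single one — so 1678 is tight.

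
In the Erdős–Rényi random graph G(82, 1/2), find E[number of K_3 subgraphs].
E[# K_3] = C(82, 3) · (1/2)^C(3, 2) = 88560 / 2^3 = 11070

For each 3-subset S of vertices (there are C(82, 3) = 88560 such S), let X_S = 1 if S induces a K_3 (all C(3, 2) = 3 edges present). Then P(X_S = 1) = (1/2)^3 = 1/8. By linearity of expectation, E[# K_3] = C(82, 3) · (1/2)^3 = 88560 / 8 = 11070.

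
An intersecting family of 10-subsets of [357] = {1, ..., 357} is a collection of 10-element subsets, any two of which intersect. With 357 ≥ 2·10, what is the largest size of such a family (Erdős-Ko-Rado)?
max |F| = C(356, 9) = 228568185566806800

Erdős-Ko-Rado (1961): when n ≥ 2k, max |F| = C(n−1, k−1). The bound is attained by the star {A : i ∈ A} for any fixed i ∈ [n]. Here C(357−1, 10−1) = C(356, 9) = 228568185566806800.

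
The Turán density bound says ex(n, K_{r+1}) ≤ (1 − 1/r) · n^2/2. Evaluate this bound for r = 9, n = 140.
Turán density bound = (8/9) · 140^2/2 = 78400/9 ≈ 8711.1111

Turán's theorem: ex(n, K_{r+1}) is achieved by the complete r-partite Turán graph T(n, r) with parts as balanced as possible, and is at most (1 − 1/r) · n^2/2. For r = 9, n = 140: the density bound is (8/9) · 19600/2 = 78400/9 ≈ 8711.1111. The integer-valued extremum is e(T(140, 9)) = 8710, which is strictly less than the density bound 78400/9 since 9 ∤ 140 (the parts of T(140, 9) cannot all be equal).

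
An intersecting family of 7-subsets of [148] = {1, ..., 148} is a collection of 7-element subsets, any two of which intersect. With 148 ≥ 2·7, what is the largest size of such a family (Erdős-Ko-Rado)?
max |F| = C(147, 6) = 12638413788

Erdős-Ko-Rado (1961): when n ≥ 2k, max |F| = C(n−1, k−1). The bound is attained by the star {A : i ∈ A} for any fixed i ∈ [n]. Here C(148−1, 7−1) = C(147, 6) = 12638413788.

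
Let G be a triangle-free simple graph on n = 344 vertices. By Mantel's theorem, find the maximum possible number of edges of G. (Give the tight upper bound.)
ex(344, K_3) = ⌊344^2/4⌋ = 29584

Mantel (1907): a triangle-free graph on n vertices has at most ⌊n^2/4⌋ edges, with equality for the complete bipartite graph K_{⌊n/2⌋, ⌈n/2⌉}. For n = 344: ⌊344^2/4⌋ = ⌊118336/4⌋ = 29584. The extremal graph is K_{172, 172}, which has 172·172 = 29584 edges.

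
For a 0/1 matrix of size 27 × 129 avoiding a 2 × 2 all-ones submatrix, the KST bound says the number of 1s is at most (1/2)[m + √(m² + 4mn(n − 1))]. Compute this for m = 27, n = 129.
z(27, 129; 2, 2) ≤ (1/2)[27 + √(27² + 4·27·129·128)] = (1/2)[27 + √1784025] = 681.337

Kővári–Sós–Turán: let r_1, ..., r_27 be the row sums and z = Σ r_i the total number of 1s. Each pair of columns can share at most one row with both entries 1 (else a 2×2 all-ones block appears), so Σ_i C(r_i, 2) ≤ C(129, 2) = 8256. By convexity Σ_i C(r_i, 2) ≥ 27·C(z/27, 2) = z(z − 27)/(2·27), giving z² − 27z − 27·129·128 ≤ 0 and hence z ≤ (1/2)[27 + √(729 + 4·445824)] = (1/2)[27 + √1784025] ≈ (1/2)(27 + 1335.674) = 681.337.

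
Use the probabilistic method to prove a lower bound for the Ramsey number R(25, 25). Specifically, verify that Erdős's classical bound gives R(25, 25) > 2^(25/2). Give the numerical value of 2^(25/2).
2^(25/2) = 5792.6188; so R(25, 25) > 5792.6188

Colour each edge of K_n uniformly at random with red/blue. The expected number of monochromatic K_25 is C(n, 25) · 2 · 2^(−C(25,2)). If C(n, 25) · 2^(1 − C(25,2)) < 1, then with positive probability no monochromatic K_25 exists, so R(25, 25) > n. The standard estimate C(n, 25) ≤ n^25/25! shows this inequality holds whenever n ≤ 2^(25/2) (since 25! · 2^(C(25,2) − 1) > 2^(25^2/2) ≥ n^25). Hence R(25, 25) > 2^(25/2) = 5792.6188.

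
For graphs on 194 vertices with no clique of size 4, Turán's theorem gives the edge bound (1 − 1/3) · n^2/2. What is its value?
Turán density bound = (2/3) · 194^2/2 = 37636/3 ≈ 12545.3333

Turán's theorem: ex(n, K_{r+1}) is achieved by the complete r-partite Turán graph T(n, r) with parts as balanced as possible, and is at most (1 − 1/r) · n^2/2. For r = 3, n = 194: the density bound is (2/3) · 37636/2 = 37636/3 ≈ 12545.3333. The integer-valued extremum is e(T(194, 3)) = 12545, which is strictly less than the density bound 37636/3 since 3 ∤ 194 (the parts of T(194, 3) cannot all be equal).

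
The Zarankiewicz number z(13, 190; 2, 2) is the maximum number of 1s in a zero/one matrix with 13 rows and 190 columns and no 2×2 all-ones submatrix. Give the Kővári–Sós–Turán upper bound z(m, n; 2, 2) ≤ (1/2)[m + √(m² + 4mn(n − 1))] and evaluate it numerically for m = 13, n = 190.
z(13, 190; 2, 2) ≤ (1/2)[13 + √(13² + 4·13·190·189)] = (1/2)[13 + √1867489] = 689.7805

Kővári–Sós–Turán: let r_1, ..., r_13 be the row sums and z = Σ r_i the total number of 1s. Each pair of columns can share at most one row with both entries 1 (else a 2×2 all-ones block appears), so Σ_i C(r_i, 2) ≤ C(190, 2) = 17955. By convexity Σ_i C(r_i, 2) ≥ 13·C(z/13, 2) = z(z − 13)/(2·13), giving z² − 13z − 13·190·189 ≤ 0 and hence z ≤ (1/2)[13 + √(169 + 4·466830)] = (1/2)[13 + √1867489] ≈ (1/2)(13 + 1366.561) = 689.7805.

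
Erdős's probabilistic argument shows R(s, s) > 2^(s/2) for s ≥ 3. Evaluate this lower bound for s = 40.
2^(40/2) = 1048576; so R(40, 40) > 1048576

Colour each edge of K_n uniformly at random with red/blue. The expected number of monochromatic K_40 is C(n, 40) · 2 · 2^(−C(40,2)). If C(n, 40) · 2^(1 − C(40,2)) < 1, then with positive probability no monochromatic K_40 exists, so R(40, 40) > n. The standard estimate C(n, 40) ≤ n^40/40! shows this inequality holds whenever n ≤ 2^(40/2) (since 40! · 2^(C(40,2) − 1) > 2^(40^2/2) ≥ n^40). Hence R(40, 40) > 2^(40/2) = 1048576.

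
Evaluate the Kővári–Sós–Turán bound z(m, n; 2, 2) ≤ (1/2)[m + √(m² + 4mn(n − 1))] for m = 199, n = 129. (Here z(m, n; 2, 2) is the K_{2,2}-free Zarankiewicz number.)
z(199, 129; 2, 2) ≤ (1/2)[199 + √(199² + 4·199·129·128)] = (1/2)[199 + √13183153] = 1914.9306

Kővári–Sós–Turán: let r_1, ..., r_199 be the row sums and z = Σ r_i the total number of 1s. Each pair of columns can share at most one row with both entries 1 (else a 2×2 all-ones block appears), so Σ_i C(r_i, 2) ≤ C(129, 2) = 8256. By convexity Σ_i C(r_i, 2) ≥ 199·C(z/199, 2) = z(z − 199)/(2·199), giving z² − 199z − 199·129·128 ≤ 0 and hence z ≤ (1/2)[199 + √(39601 + 4·3285888)] = (1/2)[199 + √13183153] ≈ (1/2)(199 + 3630.8612) = 1914.9306.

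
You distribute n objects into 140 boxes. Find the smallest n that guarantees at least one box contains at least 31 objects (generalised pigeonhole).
n = (31 − 1)·140 + 1 = 4201

By the generalised pigeonhole principle, to guarantee some box contains ≥ r objects we need more than (r − 1) · k objects total. Threshold: n = (r − 1) · k + 1. With r = 31 and k = 140: n = 30 · 140 + 1 = 4200 + 1 = 4201. For n = 4200 = 30 · 140, we can put exactly 30 objects in every box, avoiding 31 in any single one — so 4201 is tight.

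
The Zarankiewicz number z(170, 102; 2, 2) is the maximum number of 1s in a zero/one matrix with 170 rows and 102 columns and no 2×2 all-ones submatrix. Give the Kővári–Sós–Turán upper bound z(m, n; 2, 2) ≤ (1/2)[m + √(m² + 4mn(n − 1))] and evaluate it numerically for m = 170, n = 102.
z(170, 102; 2, 2) ≤ (1/2)[170 + √(170² + 4·170·102·101)] = (1/2)[170 + √7034260] = 1411.109

Kővári–Sós–Turán: let r_1, ..., r_170 be the row sums and z = Σ r_i the total number of 1s. Each pair of columns can share at most one row with both entries 1 (else a 2×2 all-ones block appears), so Σ_i C(r_i, 2) ≤ C(102, 2) = 5151. By convexity Σ_i C(r_i, 2) ≥ 170·C(z/170, 2) = z(z − 170)/(2·170), giving z² − 170z − 170·102·101 ≤ 0 and hence z ≤ (1/2)[170 + √(28900 + 4·1751340)] = (1/2)[170 + √7034260] ≈ (1/2)(170 + 2652.2179) = 1411.109.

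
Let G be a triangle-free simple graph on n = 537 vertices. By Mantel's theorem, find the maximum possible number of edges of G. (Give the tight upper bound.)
ex(537, K_3) = ⌊537^2/4⌋ = 72092

Mantel (1907): a triangle-free graph on n vertices has at most ⌊n^2/4⌋ edges, with equality for the complete bipartite graph K_{⌊n/2⌋, ⌈n/2⌉}. For n = 537: ⌊537^2/4⌋ = ⌊288369/4⌋ = 72092. The extremal graph is K_{268, 269}, which has 268·269 = 72092 edges.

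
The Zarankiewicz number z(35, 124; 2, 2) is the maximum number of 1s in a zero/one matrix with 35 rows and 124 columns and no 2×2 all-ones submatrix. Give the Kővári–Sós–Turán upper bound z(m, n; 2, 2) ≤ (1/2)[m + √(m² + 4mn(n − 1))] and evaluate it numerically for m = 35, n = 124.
z(35, 124; 2, 2) ≤ (1/2)[35 + √(35² + 4·35·124·123)] = (1/2)[35 + √2136505] = 748.3394

Kővári–Sós–Turán: let r_1, ..., r_35 be the row sums and z = Σ r_i the total number of 1s. Each pair of columns can share at most one row with both entries 1 (else a 2×2 all-ones block appears), so Σ_i C(r_i, 2) ≤ C(124, 2) = 7626. By convexity Σ_i C(r_i, 2) ≥ 35·C(z/35, 2) = z(z − 35)/(2·35), giving z² − 35z − 35·124·123 ≤ 0 and hence z ≤ (1/2)[35 + √(1225 + 4·533820)] = (1/2)[35 + √2136505] ≈ (1/2)(35 + 1461.6788) = 748.3394.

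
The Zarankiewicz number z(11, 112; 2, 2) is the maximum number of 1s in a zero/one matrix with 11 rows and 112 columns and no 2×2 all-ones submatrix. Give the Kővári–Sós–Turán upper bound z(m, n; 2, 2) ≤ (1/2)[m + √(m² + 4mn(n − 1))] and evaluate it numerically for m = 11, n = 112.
z(11, 112; 2, 2) ≤ (1/2)[11 + √(11² + 4·11·112·111)] = (1/2)[11 + √547129] = 375.3408

Kővári–Sós–Turán: let r_1, ..., r_11 be the row sums and z = Σ r_i the total number of 1s. Each pair of columns can share at most one row with both entries 1 (else a 2×2 all-ones block appears), so Σ_i C(r_i, 2) ≤ C(112, 2) = 6216. By convexity Σ_i C(r_i, 2) ≥ 11·C(z/11, 2) = z(z − 11)/(2·11), giving z² − 11z − 11·112·111 ≤ 0 and hence z ≤ (1/2)[11 + √(121 + 4·136752)] = (1/2)[11 + √547129] ≈ (1/2)(11 + 739.6817) = 375.3408.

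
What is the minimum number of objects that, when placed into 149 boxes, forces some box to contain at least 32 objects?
n = (32 − 1)·149 + 1 = 4620

By the generalised pigeonhole principle, to guarantee some box contains ≥ r objects we need more than (r − 1) · k objects total. Threshold: n = (r − 1) · k + 1. With r = 32 and k = 149: n = 31 · 149 + 1 = 4619 + 1 = 4620. For n = 4619 = 31 · 149, we can put exactly 31 objects in every box, avoiding 32 in any single one — so 4620 is tight.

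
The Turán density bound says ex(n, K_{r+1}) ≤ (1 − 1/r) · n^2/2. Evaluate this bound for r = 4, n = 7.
Turán density bound = (3/4) · 7^2/2 = 147/8 ≈ 18.375

Turán's theorem: ex(n, K_{r+1}) is achieved by the complete r-partite Turán graph T(n, r) with parts as balanced as possible, and is at most (1 − 1/r) · n^2/2. For r = 4, n = 7: the density bound is (3/4) · 49/2 = 147/8 ≈ 18.375. The integer-valued extremum is e(T(7, 4)) = 18, which is strictly less than the density bound 147/8 since 4 ∤ 7 (the parts of T(7, 4) cannot all be equal).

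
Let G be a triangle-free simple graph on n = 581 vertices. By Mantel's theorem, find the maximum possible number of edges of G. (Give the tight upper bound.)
ex(581, K_3) = ⌊581^2/4⌋ = 84390

Mantel (1907): a triangle-free graph on n vertices has at most ⌊n^2/4⌋ edges, with equality for the complete bipartite graph K_{⌊n/2⌋, ⌈n/2⌉}. For n = 581: ⌊581^2/4⌋ = ⌊337561/4⌋ = 84390. The extremal graph is K_{290, 291}, which has 290·291 = 84390 edges.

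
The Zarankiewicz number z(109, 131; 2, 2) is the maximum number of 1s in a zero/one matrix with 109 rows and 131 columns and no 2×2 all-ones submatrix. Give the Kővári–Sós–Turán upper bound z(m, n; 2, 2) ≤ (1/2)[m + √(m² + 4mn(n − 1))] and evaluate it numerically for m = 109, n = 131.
z(109, 131; 2, 2) ≤ (1/2)[109 + √(109² + 4·109·131·130)] = (1/2)[109 + √7436961] = 1418.0396

Kővári–Sós–Turán: let r_1, ..., r_109 be the row sums and z = Σ r_i the total number of 1s. Each pair of columns can share at most one row with both entries 1 (else a 2×2 all-ones block appears), so Σ_i C(r_i, 2) ≤ C(131, 2) = 8515. By convexity Σ_i C(r_i, 2) ≥ 109·C(z/109, 2) = z(z − 109)/(2·109), giving z² − 109z − 109·131·130 ≤ 0 and hence z ≤ (1/2)[109 + √(11881 + 4·1856270)] = (1/2)[109 + √7436961] ≈ (1/2)(109 + 2727.0792) = 1418.0396.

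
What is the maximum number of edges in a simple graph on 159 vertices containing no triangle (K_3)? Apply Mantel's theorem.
ex(159, K_3) = ⌊159^2/4⌋ = 6320

Mantel (1907): a triangle-free graph on n vertices has at most ⌊n^2/4⌋ edges, with equality for the complete bipartite graph K_{⌊n/2⌋, ⌈n/2⌉}. For n = 159: ⌊159^2/4⌋ = ⌊25281/4⌋ = 6320. The extremal graph is K_{79, 80}, which has 79·80 = 6320 edges.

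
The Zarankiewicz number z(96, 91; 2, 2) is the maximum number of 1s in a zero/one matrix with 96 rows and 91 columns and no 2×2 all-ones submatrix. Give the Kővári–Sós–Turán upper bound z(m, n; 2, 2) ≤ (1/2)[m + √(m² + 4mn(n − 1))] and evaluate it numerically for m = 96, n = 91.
z(96, 91; 2, 2) ≤ (1/2)[96 + √(96² + 4·96·91·90)] = (1/2)[96 + √3154176] = 936

Kővári–Sós–Turán: let r_1, ..., r_96 be the row sums and z = Σ r_i the total number of 1s. Each pair of columns can share at most one row with both entries 1 (else a 2×2 all-ones block appears), so Σ_i C(r_i, 2) ≤ C(91, 2) = 4095. By convexity Σ_i C(r_i, 2) ≥ 96·C(z/96, 2) = z(z − 96)/(2·96), giving z² − 96z − 96·91·90 ≤ 0 and hence z ≤ (1/2)[96 + √(9216 + 4·786240)] = (1/2)[96 + √3154176] ≈ (1/2)(96 + 1776) = 936.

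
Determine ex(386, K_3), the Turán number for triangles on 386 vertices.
ex(386, K_3) = ⌊386^2/4⌋ = 37249

Mantel (1907): a triangle-free graph on n vertices has at most ⌊n^2/4⌋ edges, with equality for the complete bipartite graph K_{⌊n/2⌋, ⌈n/2⌉}. For n = 386: ⌊386^2/4⌋ = ⌊148996/4⌋ = 37249. The extremal graph is K_{193, 193}, which has 193·193 = 37249 edges.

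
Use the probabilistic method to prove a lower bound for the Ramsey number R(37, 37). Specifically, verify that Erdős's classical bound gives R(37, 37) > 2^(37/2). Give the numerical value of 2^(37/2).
2^(37/2) = 370727.6001; so R(37, 37) > 370727.6001

Colour each edge of K_n uniformly at random with red/blue. The expected number of monochromatic K_37 is C(n, 37) · 2 · 2^(−C(37,2)). If C(n, 37) · 2^(1 − C(37,2)) < 1, then with positive probability no monochromatic K_37 exists, so R(37, 37) > n. The standard estimate C(n, 37) ≤ n^37/37! shows this inequality holds whenever n ≤ 2^(37/2) (since 37! · 2^(C(37,2) − 1) > 2^(37^2/2) ≥ n^37). Hence R(37, 37) > 2^(37/2) = 370727.6001.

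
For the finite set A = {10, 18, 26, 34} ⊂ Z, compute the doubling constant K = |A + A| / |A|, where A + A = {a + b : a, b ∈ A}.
K = |A + A| / |A| = 7/4

Enumerate A + A = {a + b : a, b ∈ A}. With |A| = 4, there are |A|^2 = 16 ordered sum pairs; collecting distinct values, A + A = {20, 28, 36, 44, 52, 60, 68}, so |A + A| = 7. Thus K = 7/4. Here |A + A| = 2|A| − 1 = 7, the minimum possible — so K = 7/4 is minimal, which holds iff A is an arithmetic progression.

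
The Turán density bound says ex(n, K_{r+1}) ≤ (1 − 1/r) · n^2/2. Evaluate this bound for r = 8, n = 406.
Turán density bound = (7/8) · 406^2/2 = 288463/4 ≈ 72115.75

Turán's theorem: ex(n, K_{r+1}) is achieved by the complete r-partite Turán graph T(n, r) with parts as balanced as possible, and is at most (1 − 1/r) · n^2/2. For r = 8, n = 406: the density bound is (7/8) · 164836/2 = 288463/4 ≈ 72115.75. The integer-valued extremum is e(T(406, 8)) = 72115, which is strictly less than the density bound 288463/4 since 8 ∤ 406 (the parts of T(406, 8) cannot all be equal).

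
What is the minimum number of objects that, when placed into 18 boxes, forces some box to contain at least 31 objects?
n = (31 − 1)·18 + 1 = 541

By the generalised pigeonhole principle, to guarantee some box contains ≥ r objects we need more than (r − 1) · k objects total. Threshold: n = (r − 1) · k + 1. With r = 31 and k = 18: n = 30 · 18 + 1 = 540 + 1 = 541. For n = 540 = 30 · 18, we can put exactly 30 objects in every box, avoiding 31 in any single one — so 541 is tight.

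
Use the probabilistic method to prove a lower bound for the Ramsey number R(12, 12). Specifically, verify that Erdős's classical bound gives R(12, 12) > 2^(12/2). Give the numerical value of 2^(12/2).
2^(12/2) = 64; so R(12, 12) > 64

Colour each edge of K_n uniformly at random with red/blue. The expected number of monochromatic K_12 is C(n, 12) · 2 · 2^(−C(12,2)). If C(n, 12) · 2^(1 − C(12,2)) < 1, then with positive probability no monochromatic K_12 exists, so R(12, 12) > n. The standard estimate C(n, 12) ≤ n^12/12! shows this inequality holds whenever n ≤ 2^(12/2) (since 12! · 2^(C(12,2) − 1) > 2^(12^2/2) ≥ n^12). Hence R(12, 12) > 2^(12/2) = 64.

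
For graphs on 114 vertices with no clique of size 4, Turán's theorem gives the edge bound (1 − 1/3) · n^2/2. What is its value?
Turán density bound = (2/3) · 114^2/2 = 4332

Turán's theorem: ex(n, K_{r+1}) is achieved by the complete r-partite Turán graph T(n, r) with parts as balanced as possible, and is at most (1 − 1/r) · n^2/2. For r = 3, n = 114: the density bound is (2/3) · 12996/2 = 4332. Since 3 ∣ 114, the Turán graph T(114, 3) has parts of equal size 38, and its edge count e(T(114, 3)) = 4332 attains the density bound exactly.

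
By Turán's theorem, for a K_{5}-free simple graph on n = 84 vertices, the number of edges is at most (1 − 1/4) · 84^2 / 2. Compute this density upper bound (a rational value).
Turán density bound = (3/4) · 84^2/2 = 2646

Turán's theorem: ex(n, K_{r+1}) is achieved by the complete r-partite Turán graph T(n, r) with parts as balanced as possible, and is at most (1 − 1/r) · n^2/2. For r = 4, n = 84: the density bound is (3/4) · 7056/2 = 2646. Since 4 ∣ 84, the Turán graph T(84, 4) has parts of equal size 21, and its edge count e(T(84, 4)) = 2646 attains the density bound exactly.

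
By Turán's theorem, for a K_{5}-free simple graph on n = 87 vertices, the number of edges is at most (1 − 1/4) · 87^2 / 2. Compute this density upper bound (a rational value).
Turán density bound = (3/4) · 87^2/2 = 22707/8 ≈ 2838.375

Turán's theorem: ex(n, K_{r+1}) is achieved by the complete r-partite Turán graph T(n, r) with parts as balanced as possible, and is at most (1 − 1/r) · n^2/2. For r = 4, n = 87: the density bound is (3/4) · 7569/2 = 22707/8 ≈ 2838.375. The integer-valued extremum is e(T(87, 4)) = 2838, which is strictly less than the density bound 22707/8 since 4 ∤ 87 (the parts of T(87, 4) cannot all be equal).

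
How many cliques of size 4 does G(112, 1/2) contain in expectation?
E[# K_4] = C(112, 4) · (1/2)^C(4, 2) = 6210820 / 2^6 = 1552705/16 = 97044.0625

For each 4-subset S of vertices (there are C(112, 4) = 6210820 such S), let X_S = 1 if S induces a K_4 (all C(4, 2) = 6 edges present). Then P(X_S = 1) = (1/2)^6 = 1/64. By linearity of expectation, E[# K_4] = C(112, 4) · (1/2)^6 = 6210820 / 64 = 1552705/16 = 97044.0625.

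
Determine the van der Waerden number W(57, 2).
W(57, 2) = 57 + 1 = 58

A 2-term AP is any pair of integers, so a monochromatic 2-AP exists iff some colour is used at least twice. With 57 colours, the colouring i ↦ i on {1, ..., 57} uses each colour once, avoiding any monochromatic pair, so W(57, 2) > 57. For {1, ..., 58}, pigeonhole forces two integers of the same colour, which form a monochromatic 2-AP. Hence W(57, 2) = 58.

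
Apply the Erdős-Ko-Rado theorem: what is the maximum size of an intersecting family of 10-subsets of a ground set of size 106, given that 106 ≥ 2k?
max |F| = C(105, 9) = 3005047770725

Erdős-Ko-Rado (1961): when n ≥ 2k, max |F| = C(n−1, k−1). The bound is attained by the star {A : i ∈ A} for any fixed i ∈ [n]. Here C(106−1, 10−1) = C(105, 9) = 3005047770725.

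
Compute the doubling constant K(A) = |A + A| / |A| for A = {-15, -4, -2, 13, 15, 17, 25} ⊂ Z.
K = |A + A| / |A| = 25/7

Enumerate A + A = {a + b : a, b ∈ A}. With |A| = 7, there are |A|^2 = 49 ordered sum pairs; collecting distinct values, A + A = {-30, -19, -17, -8, -6, -4, -2, 0, 2, 9, 10, 11, 13, 15, 21, 23, 26, 28, 30, 32, 34, 38, 40, 42, 50}, so |A + A| = 25. Thus K = 25/7. For comparison, the minimum possible |A + A| over all 7-element sets is 2·7 − 1 = 13 (so min K = 13/7), attained only by arithmetic progressions.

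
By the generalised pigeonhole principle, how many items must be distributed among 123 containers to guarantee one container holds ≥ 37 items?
n = (37 − 1)·123 + 1 = 4429

By the generalised pigeonhole principle, to guarantee some box contains ≥ r objects we need more than (r − 1) · k objects total. Threshold: n = (r − 1) · k + 1. With r = 37 and k = 123: n = 36 · 123 + 1 = 4428 + 1 = 4429. For n = 4428 = 36 · 123, we can put exactly 36 objects in every box, avoiding 37 in any single one — so 4429 is tight.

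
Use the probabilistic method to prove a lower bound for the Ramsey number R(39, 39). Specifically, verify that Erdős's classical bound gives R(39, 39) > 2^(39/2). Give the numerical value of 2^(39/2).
2^(39/2) = 741455.2002; so R(39, 39) > 741455.2002

Colour each edge of K_n uniformly at random with red/blue. The expected number of monochromatic K_39 is C(n, 39) · 2 · 2^(−C(39,2)). If C(n, 39) · 2^(1 − C(39,2)) < 1, then with positive probability no monochromatic K_39 exists, so R(39, 39) > n. The standard estimate C(n, 39) ≤ n^39/39! shows this inequality holds whenever n ≤ 2^(39/2) (since 39! · 2^(C(39,2) − 1) > 2^(39^2/2) ≥ n^39). Hence R(39, 39) > 2^(39/2) = 741455.2002.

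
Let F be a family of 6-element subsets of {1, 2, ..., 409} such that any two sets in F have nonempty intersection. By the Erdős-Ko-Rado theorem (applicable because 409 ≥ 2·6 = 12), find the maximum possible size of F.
max |F| = C(408, 5) = 91925446536

The Erdős-Ko-Rado theorem states: for n ≥ 2k, an intersecting family of k-subsets of an n-element set has size at most C(n − 1, k − 1), with equality for 'star' families {A ⊆ [n] : |A| = k, i ∈ A} (fix an element i). For n = 409, k = 6: C(408, 5) = 91925446536.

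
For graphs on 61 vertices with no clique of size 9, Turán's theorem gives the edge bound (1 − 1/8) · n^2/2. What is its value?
Turán density bound = (7/8) · 61^2/2 = 26047/16 ≈ 1627.9375

Turán's theorem: ex(n, K_{r+1}) is achieved by the complete r-partite Turán graph T(n, r) with parts as balanced as possible, and is at most (1 − 1/r) · n^2/2. For r = 8, n = 61: the density bound is (7/8) · 3721/2 = 26047/16 ≈ 1627.9375. The integer-valued extremum is e(T(61, 8)) = 1627, which is strictly less than the density bound 26047/16 since 8 ∤ 61 (the parts of T(61, 8) cannot all be equal).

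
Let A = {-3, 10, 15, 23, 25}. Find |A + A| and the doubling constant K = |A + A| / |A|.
K = |A + A| / |A| = 14/5

Enumerate A + A = {a + b : a, b ∈ A}. With |A| = 5, there are |A|^2 = 25 ordered sum pairs; collecting distinct values, A + A = {-6, 7, 12, 20, 22, 25, 30, 33, 35, 38, 40, 46, 48, 50}, so |A + A| = 14. Thus K = 14/5. For comparison, the minimum possible |A + A| over all 5-element sets is 2·5 − 1 = 9 (so min K = 9/5), attained only by arithmetic progressions.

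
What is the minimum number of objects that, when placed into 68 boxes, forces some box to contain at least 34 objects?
n = (34 − 1)·68 + 1 = 2245

By the generalised pigeonhole principle, to guarantee some box contains ≥ r objects we need more than (r − 1) · k objects total. Threshold: n = (r − 1) · k + 1. With r = 34 and k = 68: n = 33 · 68 + 1 = 2244 + 1 = 2245. For n = 2244 = 33 · 68, we can put exactly 33 objects in every box, avoiding 34 in any single one — so 2245 is tight.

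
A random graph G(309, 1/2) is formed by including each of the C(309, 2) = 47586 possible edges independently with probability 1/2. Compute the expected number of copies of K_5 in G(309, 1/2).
E[# K_5] = C(309, 5) · (1/2)^C(5, 2) = 22724147061 / 2^10 ≈ 22191549.864258

For each 5-subset S of vertices (there are C(309, 5) = 22724147061 such S), let X_S = 1 if S induces a K_5 (all C(5, 2) = 10 edges present). Then P(X_S = 1) = (1/2)^10 = 1/1024. By linearity of expectation, E[# K_5] = C(309, 5) · (1/2)^10 = 22724147061 / 1024 ≈ 22191549.864258.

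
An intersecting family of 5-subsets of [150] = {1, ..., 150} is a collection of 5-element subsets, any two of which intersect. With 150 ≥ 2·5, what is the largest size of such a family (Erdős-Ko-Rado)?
max |F| = C(149, 4) = 19720001

Erdős-Ko-Rado (1961): when n ≥ 2k, max |F| = C(n−1, k−1). The bound is attained by the star {A : i ∈ A} for any fixed i ∈ [n]. Here C(150−1, 5−1) = C(149, 4) = 19720001.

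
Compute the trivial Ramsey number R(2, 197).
R(2, 197) = 197

R(2, k) = k for all k ≥ 2: in a 2-colouring of K_k, either some edge is red (a red K_2) or all edges are blue (a blue K_k). And K_{196} coloured all-blue has no blue K_197, so R(2, 197) > 196. Hence R(2, 197) = 197.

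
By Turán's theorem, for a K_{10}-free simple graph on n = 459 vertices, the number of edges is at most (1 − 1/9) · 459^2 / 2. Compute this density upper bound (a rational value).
Turán density bound = (8/9) · 459^2/2 = 93636

Turán's theorem: ex(n, K_{r+1}) is achieved by the complete r-partite Turán graph T(n, r) with parts as balanced as possible, and is at most (1 − 1/r) · n^2/2. For r = 9, n = 459: the density bound is (8/9) · 210681/2 = 93636. Since 9 ∣ 459, the Turán graph T(459, 9) has parts of equal size 51, and its edge count e(T(459, 9)) = 93636 attains the density bound exactly.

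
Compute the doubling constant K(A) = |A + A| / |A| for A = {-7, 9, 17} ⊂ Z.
K = |A + A| / |A| = 6/3 = 2

Enumerate A + A = {a + b : a, b ∈ A}. With |A| = 3, there are |A|^2 = 9 ordered sum pairs; collecting distinct values, A + A = {-14, 2, 10, 18, 26, 34}, so |A + A| = 6. Thus K = 6/3 = 2. For comparison, the minimum possible |A + A| over all 3-element sets is 2·3 − 1 = 5 (so min K = 5/3), attained only by arithmetic progressions.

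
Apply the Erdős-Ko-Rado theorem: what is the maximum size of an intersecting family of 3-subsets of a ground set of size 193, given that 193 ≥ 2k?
max |F| = C(192, 2) = 18336

Erdős-Ko-Rado (1961): when n ≥ 2k, max |F| = C(n−1, k−1). The bound is attained by the star {A : i ∈ A} for any fixed i ∈ [n]. Here C(193−1, 3−1) = C(192, 2) = 18336.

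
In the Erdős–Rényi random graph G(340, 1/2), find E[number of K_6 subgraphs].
E[# K_6] = C(340, 6) · (1/2)^C(6, 2) = 2052469935880 / 2^15 = 256558741985/4096 ≈ 62636411.617432

For each 6-subset S of vertices (there are C(340, 6) = 2052469935880 such S), let X_S = 1 if S induces a K_6 (all C(6, 2) = 15 edges present). Then P(X_S = 1) = (1/2)^15 = 1/32768. By linearity of expectation, E[# K_6] = C(340, 6) · (1/2)^15 = 2052469935880 / 32768 = 256558741985/4096 ≈ 62636411.617432.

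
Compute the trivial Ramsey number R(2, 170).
R(2, 170) = 170

R(2, k) = k for all k ≥ 2: in a 2-colouring of K_k, either some edge is red (a red K_2) or all edges are blue (a blue K_k). And K_{169} coloured all-blue has no blue K_170, so R(2, 170) > 169. Hence R(2, 170) = 170.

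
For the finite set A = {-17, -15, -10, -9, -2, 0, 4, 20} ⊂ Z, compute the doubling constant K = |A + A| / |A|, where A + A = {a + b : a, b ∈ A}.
K = |A + A| / |A| = 33/8

Enumerate A + A = {a + b : a, b ∈ A}. With |A| = 8, there are |A|^2 = 64 ordered sum pairs; collecting distinct values, A + A = {-34, -32, -30, -27, -26, -25, -24, -20, -19, -18, -17, -15, -13, -12, -11, -10, -9, -6, -5, -4, -2, 0, 2, 3, 4, 5, 8, 10, 11, 18, 20, 24, 40}, so |A + A| = 33. Thus K = 33/8. For comparison, the minimum possible |A + A| over all 8-element sets is 2·8 − 1 = 15 (so min K = 15/8), attained only by arithmetic progressions.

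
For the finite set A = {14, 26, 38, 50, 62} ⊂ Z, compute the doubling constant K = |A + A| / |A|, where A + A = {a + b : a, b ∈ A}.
K = |A + A| / |A| = 9/5

Enumerate A + A = {a + b : a, b ∈ A}. With |A| = 5, there are |A|^2 = 25 ordered sum pairs; collecting distinct values, A + A = {28, 40, 52, 64, 76, 88, 100, 112, 124}, so |A + A| = 9. Thus K = 9/5. Here |A + A| = 2|A| − 1 = 9, the minimum possible — so K = 9/5 is minimal, which holds iff A is an arithmetic progression.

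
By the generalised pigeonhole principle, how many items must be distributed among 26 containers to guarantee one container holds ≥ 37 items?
n = (37 − 1)·26 + 1 = 937

By the generalised pigeonhole principle, to guarantee some box contains ≥ r objects we need more than (r − 1) · k objects total. Threshold: n = (r − 1) · k + 1. With r = 37 and k = 26: n = 36 · 26 + 1 = 936 + 1 = 937. For n = 936 = 36 · 26, we can put exactly 36 objects in every box, avoiding 37 in any single one — so 937 is tight.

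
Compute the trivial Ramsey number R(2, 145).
R(2, 145) = 145

R(2, k) = k for all k ≥ 2: in a 2-colouring of K_k, either some edge is red (a red K_2) or all edges are blue (a blue K_k). And K_{144} coloured all-blue has no blue K_145, so R(2, 145) > 144. Hence R(2, 145) = 145.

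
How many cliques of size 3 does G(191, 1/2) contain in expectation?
E[# K_3] = C(191, 3) · (1/2)^C(3, 2) = 1143135 / 2^3 = 142891.875

For each 3-subset S of vertices (there are C(191, 3) = 1143135 such S), let X_S = 1 if S induces a K_3 (all C(3, 2) = 3 edges present). Then P(X_S = 1) = (1/2)^3 = 1/8. By linearity of expectation, E[# K_3] = C(191, 3) · (1/2)^3 = 1143135 / 8 = 142891.875.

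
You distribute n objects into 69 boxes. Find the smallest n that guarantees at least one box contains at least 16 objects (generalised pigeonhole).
n = (16 − 1)·69 + 1 = 1036

By the generalised pigeonhole principle, to guarantee some box contains ≥ r objects we need more than (r − 1) · k objects total. Threshold: n = (r − 1) · k + 1. With r = 16 and k = 69: n = 15 · 69 + 1 = 1035 + 1 = 1036. For n = 1035 = 15 · 69, we can put exactly 15 objects in every box, avoiding 16 in any single one — so 1036 is tight.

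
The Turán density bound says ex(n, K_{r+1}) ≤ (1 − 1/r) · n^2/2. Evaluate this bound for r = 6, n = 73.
Turán density bound = (5/6) · 73^2/2 = 26645/12 ≈ 2220.4167

Turán's theorem: ex(n, K_{r+1}) is achieved by the complete r-partite Turán graph T(n, r) with parts as balanced as possible, and is at most (1 − 1/r) · n^2/2. For r = 6, n = 73: the density bound is (5/6) · 5329/2 = 26645/12 ≈ 2220.4167. The integer-valued extremum is e(T(73, 6)) = 2220, which is strictly less than the density bound 26645/12 since 6 ∤ 73 (the parts of T(73, 6) cannot all be equal).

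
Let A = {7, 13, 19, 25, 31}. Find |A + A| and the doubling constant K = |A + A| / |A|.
K = |A + A| / |A| = 9/5

Enumerate A + A = {a + b : a, b ∈ A}. With |A| = 5, there are |A|^2 = 25 ordered sum pairs; collecting distinct values, A + A = {14, 20, 26, 32, 38, 44, 50, 56, 62}, so |A + A| = 9. Thus K = 9/5. Here |A + A| = 2|A| − 1 = 9, the minimum possible — so K = 9/5 is minimal, which holds iff A is an arithmetic progression.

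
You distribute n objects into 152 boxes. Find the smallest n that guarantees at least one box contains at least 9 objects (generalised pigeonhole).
n = (9 − 1)·152 + 1 = 1217

By the generalised pigeonhole principle, to guarantee some box contains ≥ r objects we need more than (r − 1) · k objects total. Threshold: n = (r − 1) · k + 1. With r = 9 and k = 152: n = 8 · 152 + 1 = 1216 + 1 = 1217. For n = 1216 = 8 · 152, we can put exactly 8 objects in every box, avoiding 9 in any single one — so 1217 is tight.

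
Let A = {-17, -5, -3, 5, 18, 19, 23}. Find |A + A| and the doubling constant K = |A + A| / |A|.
K = |A + A| / |A| = 27/7

Enumerate A + A = {a + b : a, b ∈ A}. With |A| = 7, there are |A|^2 = 49 ordered sum pairs; collecting distinct values, A + A = {-34, -22, -20, -12, -10, -8, -6, 0, 1, 2, 6, 10, 13, 14, 15, 16, 18, 20, 23, 24, 28, 36, 37, 38, 41, 42, 46}, so |A + A| = 27. Thus K = 27/7. For comparison, the minimum possible |A + A| over all 7-element sets is 2·7 − 1 = 13 (so min K = 13/7), attained only by arithmetic progressions.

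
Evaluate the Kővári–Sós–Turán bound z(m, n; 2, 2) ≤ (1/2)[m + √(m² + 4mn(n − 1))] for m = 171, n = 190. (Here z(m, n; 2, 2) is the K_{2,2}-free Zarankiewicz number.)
z(171, 190; 2, 2) ≤ (1/2)[171 + √(171² + 4·171·190·189)] = (1/2)[171 + √24591681] = 2565

Kővári–Sós–Turán: let r_1, ..., r_171 be the row sums and z = Σ r_i the total number of 1s. Each pair of columns can share at most one row with both entries 1 (else a 2×2 all-ones block appears), so Σ_i C(r_i, 2) ≤ C(190, 2) = 17955. By convexity Σ_i C(r_i, 2) ≥ 171·C(z/171, 2) = z(z − 171)/(2·171), giving z² − 171z − 171·190·189 ≤ 0 and hence z ≤ (1/2)[171 + √(29241 + 4·6140610)] = (1/2)[171 + √24591681] ≈ (1/2)(171 + 4959) = 2565.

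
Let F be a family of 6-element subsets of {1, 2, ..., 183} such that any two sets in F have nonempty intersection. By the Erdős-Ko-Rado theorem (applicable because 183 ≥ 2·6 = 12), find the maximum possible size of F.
max |F| = C(182, 5) = 1574397006

Erdős-Ko-Rado (1961): when n ≥ 2k, max |F| = C(n−1, k−1). The bound is attained by the star {A : i ∈ A} for any fixed i ∈ [n]. Here C(183−1, 6−1) = C(182, 5) = 1574397006.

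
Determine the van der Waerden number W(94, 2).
W(94, 2) = 94 + 1 = 95

A 2-term AP is any pair of integers, so a monochromatic 2-AP exists iff some colour is used at least twice. With 94 colours, the colouring i ↦ i on {1, ..., 94} uses each colour once, avoiding any monochromatic pair, so W(94, 2) > 94. For {1, ..., 95}, pigeonhole forces two integers of the same colour, which form a monochromatic 2-AP. Hence W(94, 2) = 95.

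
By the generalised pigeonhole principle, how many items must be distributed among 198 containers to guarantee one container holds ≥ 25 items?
n = (25 − 1)·198 + 1 = 4753

By the generalised pigeonhole principle, to guarantee some box contains ≥ r objects we need more than (r − 1) · k objects total. Threshold: n = (r − 1) · k + 1. With r = 25 and k = 198: n = 24 · 198 + 1 = 4752 + 1 = 4753. For n = 4752 = 24 · 198, we can put exactly 24 objects in every box, avoiding 25 in any single one — so 4753 is tight.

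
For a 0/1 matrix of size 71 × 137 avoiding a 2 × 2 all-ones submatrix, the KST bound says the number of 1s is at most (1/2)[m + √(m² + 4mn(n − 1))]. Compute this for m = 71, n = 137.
z(71, 137; 2, 2) ≤ (1/2)[71 + √(71² + 4·71·137·136)] = (1/2)[71 + √5296529] = 1186.2095

Kővári–Sós–Turán: let r_1, ..., r_71 be the row sums and z = Σ r_i the total number of 1s. Each pair of columns can share at most one row with both entries 1 (else a 2×2 all-ones block appears), so Σ_i C(r_i, 2) ≤ C(137, 2) = 9316. By convexity Σ_i C(r_i, 2) ≥ 71·C(z/71, 2) = z(z − 71)/(2·71), giving z² − 71z − 71·137·136 ≤ 0 and hence z ≤ (1/2)[71 + √(5041 + 4·1322872)] = (1/2)[71 + √5296529] ≈ (1/2)(71 + 2301.4189) = 1186.2095.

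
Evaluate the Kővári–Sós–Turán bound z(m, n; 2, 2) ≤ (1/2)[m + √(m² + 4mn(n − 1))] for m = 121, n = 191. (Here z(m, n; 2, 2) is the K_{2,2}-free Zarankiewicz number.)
z(121, 191; 2, 2) ≤ (1/2)[121 + √(121² + 4·121·191·190)] = (1/2)[121 + √17579001] = 2156.866

Kővári–Sós–Turán: let r_1, ..., r_121 be the row sums and z = Σ r_i the total number of 1s. Each pair of columns can share at most one row with both entries 1 (else a 2×2 all-ones block appears), so Σ_i C(r_i, 2) ≤ C(191, 2) = 18145. By convexity Σ_i C(r_i, 2) ≥ 121·C(z/121, 2) = z(z − 121)/(2·121), giving z² − 121z − 121·191·190 ≤ 0 and hence z ≤ (1/2)[121 + √(14641 + 4·4391090)] = (1/2)[121 + √17579001] ≈ (1/2)(121 + 4192.7319) = 2156.866.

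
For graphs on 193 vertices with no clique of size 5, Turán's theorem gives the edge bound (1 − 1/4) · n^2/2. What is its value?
Turán density bound = (3/4) · 193^2/2 = 111747/8 ≈ 13968.375

Turán's theorem: ex(n, K_{r+1}) is achieved by the complete r-partite Turán graph T(n, r) with parts as balanced as possible, and is at most (1 − 1/r) · n^2/2. For r = 4, n = 193: the density bound is (3/4) · 37249/2 = 111747/8 ≈ 13968.375. The integer-valued extremum is e(T(193, 4)) = 13968, which is strictly less than the density bound 111747/8 since 4 ∤ 193 (the parts of T(193, 4) cannot all be equal).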